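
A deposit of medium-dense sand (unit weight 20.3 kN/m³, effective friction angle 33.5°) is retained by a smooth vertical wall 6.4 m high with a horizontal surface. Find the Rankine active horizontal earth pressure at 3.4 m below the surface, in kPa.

K_a = (1 − sin φ)/(1 + sin φ) = 0.2887.
σ_h = K_a γ z = 0.2887 × 20.3 × 3.4 = 19.93 kPa.

19.9 kPa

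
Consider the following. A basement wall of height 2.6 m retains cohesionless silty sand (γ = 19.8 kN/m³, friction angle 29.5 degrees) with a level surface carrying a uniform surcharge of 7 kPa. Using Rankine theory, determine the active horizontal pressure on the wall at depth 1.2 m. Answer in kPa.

K_a = (1 − sin φ)/(1 + sin φ) = 0.3401.
σ_v = γz + q = 19.8 × 1.2 + 7 = 30.76 kPa.
σ_h = K_a σ_v = 0.3401 × 30.76 = 10.46 kPa.

10.5 kPa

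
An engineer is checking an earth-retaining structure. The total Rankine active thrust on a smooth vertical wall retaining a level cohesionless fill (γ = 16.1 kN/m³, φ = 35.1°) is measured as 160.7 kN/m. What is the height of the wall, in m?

8.60 m

K_a = 0.2698. P_a = ½ K_a γ H² ⇒ H = √(2P_a/(K_a γ)).
H = √(2×160.7/(0.2698×16.1)) = 8.601 m.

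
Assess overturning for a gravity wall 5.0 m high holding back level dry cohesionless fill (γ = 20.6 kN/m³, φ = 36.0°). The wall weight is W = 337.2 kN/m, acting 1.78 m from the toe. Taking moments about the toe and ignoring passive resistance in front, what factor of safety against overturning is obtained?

5.39

K_a = tan²(45° − 36.0°/2) = 0.2596.
P_a = ½K_aγH² = 0.5×0.2596×20.6×5.0² = 66.85 kN/m, acting at H/3 = 1.667 m above the base.
Overturning moment M_o = P_a × H/3 = 66.85 × 1.667 = 111.4.
Resisting moment M_r = W × 1.78 = 337.2 × 1.78 = 600.2.
FS_overturning = M_r/M_o = 600.2/111.4 = 5.387.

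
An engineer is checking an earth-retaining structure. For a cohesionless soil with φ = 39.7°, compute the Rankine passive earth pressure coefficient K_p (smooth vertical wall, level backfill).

K_p = (1 + sin φ)/(1 − sin φ) = tan²(45° + 39.7°/2) = 4.537.

4.54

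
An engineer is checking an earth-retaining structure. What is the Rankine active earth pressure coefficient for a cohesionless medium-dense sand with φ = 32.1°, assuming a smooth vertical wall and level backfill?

0.306

K_a = (1 − sin φ)/(1 + sin φ) = (1 − sin 32.1°)/(1 + sin 32.1°) = 0.3060.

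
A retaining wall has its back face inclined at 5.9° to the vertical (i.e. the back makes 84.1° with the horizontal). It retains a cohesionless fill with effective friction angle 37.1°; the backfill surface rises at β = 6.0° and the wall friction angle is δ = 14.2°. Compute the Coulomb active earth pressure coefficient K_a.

0.287

K_a = sin²(α+φ) / [sin²α · sin(α−δ) · (1 + √{sin(φ+δ)sin(φ−β) / (sin(α−δ)sin(α+β))})²].
With α = 84.1°, φ = 37.1°, δ = 14.2°, β = 6.0°: K_a = 0.2874.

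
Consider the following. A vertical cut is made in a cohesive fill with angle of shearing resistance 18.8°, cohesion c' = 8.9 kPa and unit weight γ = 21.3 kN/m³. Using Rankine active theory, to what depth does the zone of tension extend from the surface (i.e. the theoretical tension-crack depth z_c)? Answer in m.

1.17 m

K_a = tan²(45° − 18.8°/2) = 0.5126; √K_a = 0.7159.
The active pressure is zero where K_a γ z = 2c√K_a, so z_c = 2c/(γ√K_a) = 2×8.9/(21.3×0.7159) = 1.167 m.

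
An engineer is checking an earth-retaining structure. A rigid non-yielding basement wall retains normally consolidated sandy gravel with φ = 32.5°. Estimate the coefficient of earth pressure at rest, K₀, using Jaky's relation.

0.463

K₀ = 1 − sin φ' = 1 − sin 32.5° = 0.4627.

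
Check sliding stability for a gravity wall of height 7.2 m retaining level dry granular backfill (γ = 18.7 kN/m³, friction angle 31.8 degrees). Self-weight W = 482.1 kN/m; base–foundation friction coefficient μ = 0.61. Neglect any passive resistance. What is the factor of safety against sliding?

K_a = tan²(45° − 31.8°/2) = 0.3098.
P_a = ½K_aγH² = 0.5×0.3098×18.7×7.2² = 150.2 kN/m, acting at H/3 = 2.400 m above the base.
FS_sliding = μW / P_a = 0.61×482.1 / 150.2 = 1.958.

1.96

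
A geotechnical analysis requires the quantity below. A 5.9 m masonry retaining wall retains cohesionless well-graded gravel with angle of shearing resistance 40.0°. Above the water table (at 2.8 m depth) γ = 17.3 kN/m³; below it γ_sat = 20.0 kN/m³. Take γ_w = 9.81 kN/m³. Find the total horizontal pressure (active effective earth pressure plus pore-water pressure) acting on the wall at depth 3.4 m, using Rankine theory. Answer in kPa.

17.7 kPa

K_a = (1 − sin φ)/(1 + sin φ) = 0.2174.
γ' = 20.0 − 9.81 = 10.19 kN/m³.
Effective vertical stress at 3.4 m: σ'_v = 17.3×2.8 + 10.19×0.600 = 54.55 kPa.
σ'_h = K_a σ'_v = 0.2174 × 54.55 = 11.86 kPa; u = γ_w × 0.600 = 5.886 kPa.
Total σ_h = 11.86 + 5.886 = 17.75 kPa.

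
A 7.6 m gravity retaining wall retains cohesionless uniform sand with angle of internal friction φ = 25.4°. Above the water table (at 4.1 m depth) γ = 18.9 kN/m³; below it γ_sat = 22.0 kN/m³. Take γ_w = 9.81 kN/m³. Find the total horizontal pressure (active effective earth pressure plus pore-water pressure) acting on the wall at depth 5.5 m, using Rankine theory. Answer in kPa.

K_a = (1 − sin φ)/(1 + sin φ) = 0.3996.
γ' = 22.0 − 9.81 = 12.19 kN/m³.
Effective vertical stress at 5.5 m: σ'_v = 18.9×4.1 + 12.19×1.40 = 94.56 kPa.
σ'_h = K_a σ'_v = 0.3996 × 94.56 = 37.79 kPa; u = γ_w × 1.40 = 13.73 kPa.
Total σ_h = 37.79 + 13.73 = 51.52 kPa.

51.5 kPa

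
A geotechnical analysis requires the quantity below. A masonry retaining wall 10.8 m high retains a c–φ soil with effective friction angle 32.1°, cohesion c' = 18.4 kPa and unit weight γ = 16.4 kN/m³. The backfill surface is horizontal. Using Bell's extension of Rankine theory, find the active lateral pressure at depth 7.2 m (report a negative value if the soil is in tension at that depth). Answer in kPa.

K_a = (1 − sin φ)/(1 + sin φ) = 0.3060.
σ_a = K_a γ z − 2c√K_a = 0.3060×16.4×7.2 − 2×18.4×0.5532 = 15.78 kPa.

15.8 kPa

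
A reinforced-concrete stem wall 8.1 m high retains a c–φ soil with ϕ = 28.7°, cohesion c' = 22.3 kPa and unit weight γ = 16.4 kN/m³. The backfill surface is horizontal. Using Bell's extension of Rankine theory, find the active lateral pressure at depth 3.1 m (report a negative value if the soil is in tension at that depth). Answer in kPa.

-8.58 kPa

K_a = (1 − sin φ)/(1 + sin φ) = 0.3511.
σ_a = K_a γ z − 2c√K_a = 0.3511×16.4×3.1 − 2×22.3×0.5926 = -8.577 kPa.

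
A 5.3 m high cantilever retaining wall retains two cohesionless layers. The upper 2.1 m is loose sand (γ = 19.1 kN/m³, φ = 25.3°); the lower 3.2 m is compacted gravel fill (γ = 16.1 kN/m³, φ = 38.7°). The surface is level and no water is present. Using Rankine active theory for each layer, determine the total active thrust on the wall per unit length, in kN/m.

K_a1 = tan²(45°−25.3°/2) = 0.4012; K_a2 = tan²(45°−38.7°/2) = 0.2306.
Layer 1: σ at base = K_a1 γ₁ h₁ = 16.09 kPa; P₁ = ½×16.09×2.1 = 16.90.
Layer 2: σ_v at top = γ₁h₁ = 40.11; σ_h top = K_a2×40.11 = 9.249; σ_h base = K_a2×(40.11+16.1×3.2) = 21.13.
P₂ = ½(9.249+21.13)×3.2 = 48.60. Total P_a = 16.90+48.60 = 65.50 kN/m.

65.5 kN/m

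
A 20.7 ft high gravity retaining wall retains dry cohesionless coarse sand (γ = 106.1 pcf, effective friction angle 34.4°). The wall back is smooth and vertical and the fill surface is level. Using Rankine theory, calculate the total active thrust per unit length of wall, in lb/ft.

6320 lb/ft

K_a = tan²(45° − φ/2) = 0.2780.
P_a = ½ K_a γ H² = 0.5 × 0.2780 × 106.1 × 20.7² = 6319 lb/ft.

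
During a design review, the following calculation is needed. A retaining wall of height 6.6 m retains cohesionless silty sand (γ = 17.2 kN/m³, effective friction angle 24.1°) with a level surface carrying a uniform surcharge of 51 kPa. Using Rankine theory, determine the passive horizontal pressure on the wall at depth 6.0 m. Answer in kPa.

367 kPa

K_p = (1 + sin φ)/(1 − sin φ) = 2.380.
σ_v = γz + q = 17.2 × 6.0 + 51 = 154.2 kPa.
σ_h = K_p σ_v = 2.380 × 154.2 = 367.0 kPa.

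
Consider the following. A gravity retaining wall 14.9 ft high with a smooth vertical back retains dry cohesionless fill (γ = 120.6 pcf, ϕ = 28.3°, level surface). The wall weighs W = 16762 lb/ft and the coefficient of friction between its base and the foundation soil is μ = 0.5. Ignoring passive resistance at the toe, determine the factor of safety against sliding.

1.75

K_a = tan²(45° − 28.3°/2) = 0.3568.
P_a = ½K_aγH² = 0.5×0.3568×120.6×14.9² = 4776 lb/ft, acting at H/3 = 4.967 ft above the base.
FS_sliding = μW / P_a = 0.5×16762 / 4776 = 1.755.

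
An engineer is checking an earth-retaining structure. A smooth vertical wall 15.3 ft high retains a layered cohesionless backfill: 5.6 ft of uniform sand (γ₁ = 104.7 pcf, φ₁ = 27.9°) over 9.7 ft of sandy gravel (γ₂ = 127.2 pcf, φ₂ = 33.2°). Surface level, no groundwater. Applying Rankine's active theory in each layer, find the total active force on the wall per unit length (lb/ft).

4010 lb/ft

K_a1 = tan²(45°−27.9°/2) = 0.3625; K_a2 = tan²(45°−33.2°/2) = 0.2924.
Layer 1: σ at base = K_a1 γ₁ h₁ = 212.5 psf; P₁ = ½×212.5×5.6 = 595.1.
Layer 2: σ_v at top = γ₁h₁ = 586.3; σ_h top = K_a2×586.3 = 171.4; σ_h base = K_a2×(586.3+127.2×9.7) = 532.1.
P₂ = ½(171.4+532.1)×9.7 = 3412. Total P_a = 595.1+3412 = 4007 lb/ft.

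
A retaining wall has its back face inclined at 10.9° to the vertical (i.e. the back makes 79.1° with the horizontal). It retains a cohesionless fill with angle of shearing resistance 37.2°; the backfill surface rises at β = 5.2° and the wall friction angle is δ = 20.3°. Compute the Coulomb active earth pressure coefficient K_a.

K_a = sin²(α+φ) / [sin²α · sin(α−δ) · (1 + √{sin(φ+δ)sin(φ−β) / (sin(α−δ)sin(α+β))})²].
With α = 79.1°, φ = 37.2°, δ = 20.3°, β = 5.2°: K_a = 0.3276.

0.328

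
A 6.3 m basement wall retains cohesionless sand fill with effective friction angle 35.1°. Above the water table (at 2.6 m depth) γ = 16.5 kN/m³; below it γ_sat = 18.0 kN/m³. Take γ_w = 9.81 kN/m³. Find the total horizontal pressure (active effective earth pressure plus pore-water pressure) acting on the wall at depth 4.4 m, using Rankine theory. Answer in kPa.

K_a = (1 − sin φ)/(1 + sin φ) = 0.2698.
γ' = 18.0 − 9.81 = 8.190 kN/m³.
Effective vertical stress at 4.4 m: σ'_v = 16.5×2.6 + 8.190×1.80 = 57.64 kPa.
σ'_h = K_a σ'_v = 0.2698 × 57.64 = 15.55 kPa; u = γ_w × 1.80 = 17.66 kPa.
Total σ_h = 15.55 + 17.66 = 33.21 kPa.

33.2 kPa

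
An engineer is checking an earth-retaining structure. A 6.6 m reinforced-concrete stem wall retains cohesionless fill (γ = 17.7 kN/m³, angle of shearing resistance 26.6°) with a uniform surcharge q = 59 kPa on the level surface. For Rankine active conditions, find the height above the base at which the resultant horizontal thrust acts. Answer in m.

2.75 m

K_a = 0.3814.
Triangular part P₁ = ½K_aγH² = 147.0 at H/3 = 2.200 m; rectangular part P₂ = K_a q H = 148.5 at H/2 = 3.300 m.
ȳ = (P₁·2.200 + P₂·3.300)/(P₁+P₂) = 2.753 m.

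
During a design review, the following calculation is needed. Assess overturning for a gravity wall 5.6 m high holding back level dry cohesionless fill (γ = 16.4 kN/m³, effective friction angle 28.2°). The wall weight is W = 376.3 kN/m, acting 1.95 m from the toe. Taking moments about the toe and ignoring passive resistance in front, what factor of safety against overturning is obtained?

K_a = tan²(45° − 28.2°/2) = 0.3582.
P_a = ½K_aγH² = 0.5×0.3582×16.4×5.6² = 92.11 kN/m, acting at H/3 = 1.867 m above the base.
Overturning moment M_o = P_a × H/3 = 92.11 × 1.867 = 171.9.
Resisting moment M_r = W × 1.95 = 376.3 × 1.95 = 733.8.
FS_overturning = M_r/M_o = 733.8/171.9 = 4.268.

4.27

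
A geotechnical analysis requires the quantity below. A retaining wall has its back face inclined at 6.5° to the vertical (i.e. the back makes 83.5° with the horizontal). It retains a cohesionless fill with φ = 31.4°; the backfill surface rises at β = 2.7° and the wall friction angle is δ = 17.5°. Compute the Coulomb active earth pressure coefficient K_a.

K_a = sin²(α+φ) / [sin²α · sin(α−δ) · (1 + √{sin(φ+δ)sin(φ−β) / (sin(α−δ)sin(α+β))})²].
With α = 83.5°, φ = 31.4°, δ = 17.5°, β = 2.7°: K_a = 0.3433.

0.343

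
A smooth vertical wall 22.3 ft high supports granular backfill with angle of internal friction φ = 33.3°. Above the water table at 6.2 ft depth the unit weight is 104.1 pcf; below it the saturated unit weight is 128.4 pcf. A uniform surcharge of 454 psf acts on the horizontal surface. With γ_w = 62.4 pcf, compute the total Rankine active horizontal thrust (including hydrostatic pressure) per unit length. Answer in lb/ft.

17100 lb/ft

K_a = tan²(45° − φ/2) = 0.2911.
γ' = 128.4 − 62.4 = 66.00 pcf. h₂ = H − d_w = 16.1 ft.
σ'_h: at surface K_a·q = 132.2; at WT K_a(q+γd_w) = 320.1; at base K_a(q+γd_w+γ'h₂) = 629.4 psf.
P₁ = ½(132.2+320.1)×6.2 = 1402; P₂ = ½(320.1+629.4)×16.1 = 7644; P_w = ½γ_w h₂² = 8087.
Total = 1402+7644+8087 = 17130 lb/ft.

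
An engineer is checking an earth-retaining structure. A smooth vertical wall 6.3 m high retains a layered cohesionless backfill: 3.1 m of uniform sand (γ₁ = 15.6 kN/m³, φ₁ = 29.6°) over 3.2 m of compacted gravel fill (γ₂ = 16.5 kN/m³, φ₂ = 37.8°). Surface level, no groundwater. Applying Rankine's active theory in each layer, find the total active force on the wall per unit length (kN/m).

K_a1 = tan²(45°−29.6°/2) = 0.3387; K_a2 = tan²(45°−37.8°/2) = 0.2400.
Layer 1: σ at base = K_a1 γ₁ h₁ = 16.38 kPa; P₁ = ½×16.38×3.1 = 25.39.
Layer 2: σ_v at top = γ₁h₁ = 48.36; σ_h top = K_a2×48.36 = 11.61; σ_h base = K_a2×(48.36+16.5×3.2) = 24.28.
P₂ = ½(11.61+24.28)×3.2 = 57.41. Total P_a = 25.39+57.41 = 82.81 kN/m.

82.8 kN/m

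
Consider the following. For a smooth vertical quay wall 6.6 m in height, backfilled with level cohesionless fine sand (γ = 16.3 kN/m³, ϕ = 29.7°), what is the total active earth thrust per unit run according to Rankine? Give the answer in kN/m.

120 kN/m

K_a = tan²(45° − φ/2) = 0.3374.
P_a = ½ K_a γ H² = 0.5 × 0.3374 × 16.3 × 6.6² = 119.8 kN/m.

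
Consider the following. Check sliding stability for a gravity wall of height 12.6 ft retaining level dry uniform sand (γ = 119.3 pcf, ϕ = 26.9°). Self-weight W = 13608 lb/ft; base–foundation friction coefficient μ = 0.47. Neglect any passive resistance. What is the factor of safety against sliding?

K_a = tan²(45° − 26.9°/2) = 0.3770.
P_a = ½K_aγH² = 0.5×0.3770×119.3×12.6² = 3570 lb/ft, acting at H/3 = 4.200 ft above the base.
FS_sliding = μW / P_a = 0.47×13608 / 3570 = 1.791.

1.79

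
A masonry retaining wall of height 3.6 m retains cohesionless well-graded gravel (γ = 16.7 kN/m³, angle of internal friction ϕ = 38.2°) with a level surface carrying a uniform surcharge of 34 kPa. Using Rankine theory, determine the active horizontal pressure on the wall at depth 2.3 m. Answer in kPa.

17.1 kPa

K_a = (1 − sin φ)/(1 + sin φ) = 0.2358.
σ_v = γz + q = 16.7 × 2.3 + 34 = 72.41 kPa.
σ_h = K_a σ_v = 0.2358 × 72.41 = 17.07 kPa.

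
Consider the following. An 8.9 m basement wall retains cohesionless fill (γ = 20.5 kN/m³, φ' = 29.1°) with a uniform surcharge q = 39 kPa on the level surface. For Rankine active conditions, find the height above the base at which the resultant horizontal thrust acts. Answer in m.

3.41 m

K_a = 0.3456.
Triangular part P₁ = ½K_aγH² = 280.6 at H/3 = 2.967 m; rectangular part P₂ = K_a q H = 120.0 at H/2 = 4.450 m.
ȳ = (P₁·2.967 + P₂·4.450)/(P₁+P₂) = 3.411 m.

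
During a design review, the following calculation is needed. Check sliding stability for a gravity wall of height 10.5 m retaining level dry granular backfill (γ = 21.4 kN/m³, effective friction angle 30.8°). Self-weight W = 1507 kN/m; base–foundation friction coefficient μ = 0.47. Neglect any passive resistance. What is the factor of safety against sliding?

K_a = tan²(45° − 30.8°/2) = 0.3227.
P_a = ½K_aγH² = 0.5×0.3227×21.4×10.5² = 380.7 kN/m, acting at H/3 = 3.500 m above the base.
FS_sliding = μW / P_a = 0.47×1507 / 380.7 = 1.861.

1.86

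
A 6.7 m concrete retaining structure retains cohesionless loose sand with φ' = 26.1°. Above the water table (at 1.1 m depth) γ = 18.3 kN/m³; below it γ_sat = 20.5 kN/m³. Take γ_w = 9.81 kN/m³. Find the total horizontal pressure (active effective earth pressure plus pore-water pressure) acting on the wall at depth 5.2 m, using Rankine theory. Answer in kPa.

K_a = (1 − sin φ)/(1 + sin φ) = 0.3889.
γ' = 20.5 − 9.81 = 10.69 kN/m³.
Effective vertical stress at 5.2 m: σ'_v = 18.3×1.1 + 10.69×4.10 = 63.96 kPa.
σ'_h = K_a σ'_v = 0.3889 × 63.96 = 24.88 kPa; u = γ_w × 4.10 = 40.22 kPa.
Total σ_h = 24.88 + 40.22 = 65.10 kPa.

65.1 kPa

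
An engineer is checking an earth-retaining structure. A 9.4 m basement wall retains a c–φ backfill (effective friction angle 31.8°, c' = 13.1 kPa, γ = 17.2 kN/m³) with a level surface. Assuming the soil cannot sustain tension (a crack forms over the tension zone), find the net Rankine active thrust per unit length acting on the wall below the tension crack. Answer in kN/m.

K_a = 0.3098; √K_a = 0.5566.
Tension-crack depth z_c = 2c/(γ√K_a) = 2×13.1/(17.2×0.5566) = 2.737 m.
σ_a at base = K_a γ H − 2c√K_a = 0.3098×17.2×9.4 − 2×13.1×0.5566 = 35.51 kPa.
P_a = ½ × 35.51 × (H − z_c) = 0.5×35.51×6.663 = 118.3 kN/m.

118 kN/m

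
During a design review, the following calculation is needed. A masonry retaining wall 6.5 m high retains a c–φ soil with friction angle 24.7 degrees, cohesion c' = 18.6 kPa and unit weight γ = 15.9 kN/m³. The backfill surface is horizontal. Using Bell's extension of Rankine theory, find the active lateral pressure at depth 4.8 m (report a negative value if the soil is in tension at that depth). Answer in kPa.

7.50 kPa

K_a = (1 − sin φ)/(1 + sin φ) = 0.4106.
σ_a = K_a γ z − 2c√K_a = 0.4106×15.9×4.8 − 2×18.6×0.6408 = 7.499 kPa.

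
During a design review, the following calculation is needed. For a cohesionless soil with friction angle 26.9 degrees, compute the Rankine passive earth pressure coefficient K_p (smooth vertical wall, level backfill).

K_p = (1 + sin φ)/(1 − sin φ) = tan²(45° + 26.9°/2) = 2.653.

2.65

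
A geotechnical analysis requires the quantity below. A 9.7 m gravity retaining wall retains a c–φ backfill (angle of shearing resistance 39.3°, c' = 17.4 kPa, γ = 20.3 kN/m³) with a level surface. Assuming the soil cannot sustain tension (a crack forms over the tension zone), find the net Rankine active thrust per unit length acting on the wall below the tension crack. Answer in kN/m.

84.3 kN/m

K_a = 0.2245; √K_a = 0.4738.
Tension-crack depth z_c = 2c/(γ√K_a) = 2×17.4/(20.3×0.4738) = 3.618 m.
σ_a at base = K_a γ H − 2c√K_a = 0.2245×20.3×9.7 − 2×17.4×0.4738 = 27.71 kPa.
P_a = ½ × 27.71 × (H − z_c) = 0.5×27.71×6.082 = 84.26 kN/m.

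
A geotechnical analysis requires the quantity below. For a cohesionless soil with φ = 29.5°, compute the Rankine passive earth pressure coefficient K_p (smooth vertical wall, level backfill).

K_p = (1 + sin φ)/(1 − sin φ) = tan²(45° + 29.5°/2) = 2.940.

2.94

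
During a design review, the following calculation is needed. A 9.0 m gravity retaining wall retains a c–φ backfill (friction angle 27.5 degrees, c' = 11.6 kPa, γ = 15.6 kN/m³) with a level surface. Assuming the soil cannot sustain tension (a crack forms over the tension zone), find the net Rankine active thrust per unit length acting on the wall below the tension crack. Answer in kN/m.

K_a = 0.3682; √K_a = 0.6068.
Tension-crack depth z_c = 2c/(γ√K_a) = 2×11.6/(15.6×0.6068) = 2.451 m.
σ_a at base = K_a γ H − 2c√K_a = 0.3682×15.6×9.0 − 2×11.6×0.6068 = 37.62 kPa.
P_a = ½ × 37.62 × (H − z_c) = 0.5×37.62×6.549 = 123.2 kN/m.

123 kN/m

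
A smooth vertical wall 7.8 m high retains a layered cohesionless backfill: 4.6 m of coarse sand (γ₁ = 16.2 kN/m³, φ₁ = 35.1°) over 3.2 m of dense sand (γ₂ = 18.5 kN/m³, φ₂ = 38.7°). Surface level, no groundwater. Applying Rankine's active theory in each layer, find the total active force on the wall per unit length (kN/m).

K_a1 = tan²(45°−35.1°/2) = 0.2698; K_a2 = tan²(45°−38.7°/2) = 0.2306.
Layer 1: σ at base = K_a1 γ₁ h₁ = 20.11 kPa; P₁ = ½×20.11×4.6 = 46.25.
Layer 2: σ_v at top = γ₁h₁ = 74.52; σ_h top = K_a2×74.52 = 17.18; σ_h base = K_a2×(74.52+18.5×3.2) = 30.83.
P₂ = ½(17.18+30.83)×3.2 = 76.83. Total P_a = 46.25+76.83 = 123.1 kN/m.

123 kN/m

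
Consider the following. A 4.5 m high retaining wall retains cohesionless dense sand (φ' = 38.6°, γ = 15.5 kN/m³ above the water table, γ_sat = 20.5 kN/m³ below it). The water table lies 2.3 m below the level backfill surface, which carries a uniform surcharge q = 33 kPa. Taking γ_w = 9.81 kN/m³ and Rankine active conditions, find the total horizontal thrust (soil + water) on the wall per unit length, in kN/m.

K_a = tan²(45° − φ/2) = 0.2316.
γ' = 20.5 − 9.81 = 10.69 kN/m³. h₂ = H − d_w = 2.2 m.
σ'_h: at surface K_a·q = 7.643; at WT K_a(q+γd_w) = 15.90; at base K_a(q+γd_w+γ'h₂) = 21.35 kPa.
P₁ = ½(7.643+15.90)×2.3 = 27.08; P₂ = ½(15.90+21.35)×2.2 = 40.97; P_w = ½γ_w h₂² = 23.74.
Total = 27.08+40.97+23.74 = 91.79 kN/m.

91.8 kN/m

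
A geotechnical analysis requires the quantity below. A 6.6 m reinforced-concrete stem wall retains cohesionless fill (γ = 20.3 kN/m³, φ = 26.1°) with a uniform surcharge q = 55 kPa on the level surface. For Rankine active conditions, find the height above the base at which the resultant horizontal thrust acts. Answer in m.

K_a = 0.3889.
Triangular part P₁ = ½K_aγH² = 172.0 at H/3 = 2.200 m; rectangular part P₂ = K_a q H = 141.2 at H/2 = 3.300 m.
ȳ = (P₁·2.200 + P₂·3.300)/(P₁+P₂) = 2.696 m.

2.70 m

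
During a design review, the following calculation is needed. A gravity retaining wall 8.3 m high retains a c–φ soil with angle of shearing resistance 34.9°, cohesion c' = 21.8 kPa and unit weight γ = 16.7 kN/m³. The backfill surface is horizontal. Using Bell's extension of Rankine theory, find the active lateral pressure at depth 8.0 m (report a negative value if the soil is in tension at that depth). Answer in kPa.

K_a = (1 − sin φ)/(1 + sin φ) = 0.2721.
σ_a = K_a γ z − 2c√K_a = 0.2721×16.7×8.0 − 2×21.8×0.5217 = 13.61 kPa.

13.6 kPa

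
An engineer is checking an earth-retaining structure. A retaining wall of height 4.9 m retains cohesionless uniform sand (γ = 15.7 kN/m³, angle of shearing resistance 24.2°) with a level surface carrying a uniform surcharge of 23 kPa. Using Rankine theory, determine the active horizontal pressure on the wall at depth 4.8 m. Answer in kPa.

41.2 kPa

K_a = (1 − sin φ)/(1 + sin φ) = 0.4185.
σ_v = γz + q = 15.7 × 4.8 + 23 = 98.36 kPa.
σ_h = K_a σ_v = 0.4185 × 98.36 = 41.17 kPa.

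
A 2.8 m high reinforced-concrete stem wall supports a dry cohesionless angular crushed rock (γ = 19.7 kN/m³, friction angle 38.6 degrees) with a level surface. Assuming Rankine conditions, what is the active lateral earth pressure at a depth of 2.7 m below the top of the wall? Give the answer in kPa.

K_a = (1 − sin φ)/(1 + sin φ) = 0.2316.
σ_h = K_a γ z = 0.2316 × 19.7 × 2.7 = 12.32 kPa.

12.3 kPa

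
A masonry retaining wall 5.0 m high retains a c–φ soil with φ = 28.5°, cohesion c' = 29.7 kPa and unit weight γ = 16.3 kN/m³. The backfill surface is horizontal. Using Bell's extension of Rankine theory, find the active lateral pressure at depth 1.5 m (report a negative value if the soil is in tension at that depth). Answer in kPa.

-26.7 kPa

K_a = (1 − sin φ)/(1 + sin φ) = 0.3540.
σ_a = K_a γ z − 2c√K_a = 0.3540×16.3×1.5 − 2×29.7×0.5949 = -26.69 kPa.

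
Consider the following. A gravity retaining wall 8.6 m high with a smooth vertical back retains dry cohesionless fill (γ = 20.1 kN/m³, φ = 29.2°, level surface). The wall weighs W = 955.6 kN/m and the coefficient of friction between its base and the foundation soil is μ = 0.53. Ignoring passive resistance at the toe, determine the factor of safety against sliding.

1.98

K_a = tan²(45° − 29.2°/2) = 0.3442.
P_a = ½K_aγH² = 0.5×0.3442×20.1×8.6² = 255.9 kN/m, acting at H/3 = 2.867 m above the base.
FS_sliding = μW / P_a = 0.53×955.6 / 255.9 = 1.980.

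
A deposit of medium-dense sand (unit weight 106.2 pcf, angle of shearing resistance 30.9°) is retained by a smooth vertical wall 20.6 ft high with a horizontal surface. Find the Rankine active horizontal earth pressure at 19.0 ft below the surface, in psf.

K_a = (1 − sin φ)/(1 + sin φ) = 0.3214.
σ_h = K_a γ z = 0.3214 × 106.2 × 19.0 = 648.5 psf.

649 psf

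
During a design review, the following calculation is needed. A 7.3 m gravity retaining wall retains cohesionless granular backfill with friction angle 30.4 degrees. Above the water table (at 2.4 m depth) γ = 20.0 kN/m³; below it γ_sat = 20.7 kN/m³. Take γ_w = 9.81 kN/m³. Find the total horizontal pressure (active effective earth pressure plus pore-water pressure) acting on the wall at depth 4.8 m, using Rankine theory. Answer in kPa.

K_a = (1 − sin φ)/(1 + sin φ) = 0.3280.
γ' = 20.7 − 9.81 = 10.89 kN/m³.
Effective vertical stress at 4.8 m: σ'_v = 20.0×2.4 + 10.89×2.40 = 74.14 kPa.
σ'_h = K_a σ'_v = 0.3280 × 74.14 = 24.32 kPa; u = γ_w × 2.40 = 23.54 kPa.
Total σ_h = 24.32 + 23.54 = 47.86 kPa.

47.9 kPa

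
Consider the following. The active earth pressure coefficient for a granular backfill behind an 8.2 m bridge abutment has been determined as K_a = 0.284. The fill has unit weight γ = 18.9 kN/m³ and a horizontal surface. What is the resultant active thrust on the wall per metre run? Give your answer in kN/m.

180 kN/m

P = ½ K_a γ H² = 0.5 × 0.284 × 18.9 × 8.2² = 180.5 kN/m.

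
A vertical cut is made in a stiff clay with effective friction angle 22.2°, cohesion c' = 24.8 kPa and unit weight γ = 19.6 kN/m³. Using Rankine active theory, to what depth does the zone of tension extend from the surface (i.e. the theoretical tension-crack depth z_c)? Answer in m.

3.77 m

K_a = tan²(45° − 22.2°/2) = 0.4515; √K_a = 0.6720.
The active pressure is zero where K_a γ z = 2c√K_a, so z_c = 2c/(γ√K_a) = 2×24.8/(19.6×0.6720) = 3.766 m.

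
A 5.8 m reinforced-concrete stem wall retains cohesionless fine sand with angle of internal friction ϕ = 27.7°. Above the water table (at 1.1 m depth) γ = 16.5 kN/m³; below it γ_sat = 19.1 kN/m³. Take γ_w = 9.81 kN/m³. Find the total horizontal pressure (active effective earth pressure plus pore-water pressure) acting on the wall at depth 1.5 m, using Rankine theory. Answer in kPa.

11.9 kPa

K_a = (1 − sin φ)/(1 + sin φ) = 0.3653.
γ' = 19.1 − 9.81 = 9.290 kN/m³.
Effective vertical stress at 1.5 m: σ'_v = 16.5×1.1 + 9.290×0.400 = 21.87 kPa.
σ'_h = K_a σ'_v = 0.3653 × 21.87 = 7.988 kPa; u = γ_w × 0.400 = 3.924 kPa.
Total σ_h = 7.988 + 3.924 = 11.91 kPa.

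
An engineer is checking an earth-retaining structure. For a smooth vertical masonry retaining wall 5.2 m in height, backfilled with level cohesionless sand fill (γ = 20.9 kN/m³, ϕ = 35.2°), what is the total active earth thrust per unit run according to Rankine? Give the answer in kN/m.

75.9 kN/m

K_a = tan²(45° − φ/2) = 0.2687.
P_a = ½ K_a γ H² = 0.5 × 0.2687 × 20.9 × 5.2² = 75.92 kN/m.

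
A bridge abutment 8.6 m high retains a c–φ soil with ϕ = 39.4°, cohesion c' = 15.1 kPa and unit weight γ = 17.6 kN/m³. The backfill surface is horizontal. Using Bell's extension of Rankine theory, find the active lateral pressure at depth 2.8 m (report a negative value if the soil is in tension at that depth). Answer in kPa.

K_a = (1 − sin φ)/(1 + sin φ) = 0.2234.
σ_a = K_a γ z − 2c√K_a = 0.2234×17.6×2.8 − 2×15.1×0.4727 = -3.264 kPa.

-3.26 kPa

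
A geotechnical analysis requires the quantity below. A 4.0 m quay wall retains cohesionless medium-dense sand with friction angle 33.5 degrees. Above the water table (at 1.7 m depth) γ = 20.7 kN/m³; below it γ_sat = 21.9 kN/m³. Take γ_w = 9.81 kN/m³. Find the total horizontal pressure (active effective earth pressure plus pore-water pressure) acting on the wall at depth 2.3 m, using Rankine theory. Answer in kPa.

18.1 kPa

K_a = (1 − sin φ)/(1 + sin φ) = 0.2887.
γ' = 21.9 − 9.81 = 12.09 kN/m³.
Effective vertical stress at 2.3 m: σ'_v = 20.7×1.7 + 12.09×0.600 = 42.44 kPa.
σ'_h = K_a σ'_v = 0.2887 × 42.44 = 12.25 kPa; u = γ_w × 0.600 = 5.886 kPa.
Total σ_h = 12.25 + 5.886 = 18.14 kPa.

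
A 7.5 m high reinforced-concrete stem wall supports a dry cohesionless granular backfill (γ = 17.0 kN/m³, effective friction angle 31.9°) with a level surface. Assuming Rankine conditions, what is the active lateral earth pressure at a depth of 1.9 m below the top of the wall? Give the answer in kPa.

9.97 kPa

K_a = (1 − sin φ)/(1 + sin φ) = 0.3085.
σ_h = K_a γ z = 0.3085 × 17.0 × 1.9 = 9.965 kPa.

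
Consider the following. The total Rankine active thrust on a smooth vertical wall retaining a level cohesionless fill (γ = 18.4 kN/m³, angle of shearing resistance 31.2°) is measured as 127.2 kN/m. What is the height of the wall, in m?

6.60 m

K_a = 0.3175. P_a = ½ K_a γ H² ⇒ H = √(2P_a/(K_a γ)).
H = √(2×127.2/(0.3175×18.4)) = 6.599 m.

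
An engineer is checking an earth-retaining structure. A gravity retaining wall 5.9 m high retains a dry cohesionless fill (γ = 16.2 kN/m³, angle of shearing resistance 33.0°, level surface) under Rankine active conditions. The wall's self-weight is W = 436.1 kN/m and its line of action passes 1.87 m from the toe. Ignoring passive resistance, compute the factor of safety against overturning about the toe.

4.99

K_a = tan²(45° − 33.0°/2) = 0.2948.
P_a = ½K_aγH² = 0.5×0.2948×16.2×5.9² = 83.12 kN/m, acting at H/3 = 1.967 m above the base.
Overturning moment M_o = P_a × H/3 = 83.12 × 1.967 = 163.5.
Resisting moment M_r = W × 1.87 = 436.1 × 1.87 = 815.5.
FS_overturning = M_r/M_o = 815.5/163.5 = 4.989.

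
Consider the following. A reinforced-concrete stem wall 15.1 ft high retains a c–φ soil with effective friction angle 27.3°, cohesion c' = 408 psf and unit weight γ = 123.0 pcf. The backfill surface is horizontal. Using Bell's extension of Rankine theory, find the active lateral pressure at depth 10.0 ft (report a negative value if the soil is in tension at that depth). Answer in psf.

K_a = (1 − sin φ)/(1 + sin φ) = 0.3711.
σ_a = K_a γ z − 2c√K_a = 0.3711×123.0×10.0 − 2×408×0.6092 = -40.62 psf.

-40.6 psf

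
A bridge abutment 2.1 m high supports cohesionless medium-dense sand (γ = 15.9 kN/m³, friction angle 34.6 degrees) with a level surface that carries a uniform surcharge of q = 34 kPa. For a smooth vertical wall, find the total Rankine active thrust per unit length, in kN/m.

29.3 kN/m

K_a = tan²(45° − φ/2) = 0.2756.
Soil triangle: ½ K_a γ H² = 0.5×0.2756×15.9×2.1² = 9.664 kN/m.
Surcharge rectangle: K_a q H = 0.2756×34×2.1 = 19.68 kN/m.
Total = 9.664 + 19.68 = 29.34 kN/m.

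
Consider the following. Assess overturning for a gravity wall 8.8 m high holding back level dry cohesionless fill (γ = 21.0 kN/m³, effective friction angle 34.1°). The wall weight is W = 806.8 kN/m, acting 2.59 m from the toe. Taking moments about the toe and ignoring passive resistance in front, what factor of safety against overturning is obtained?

3.11

K_a = tan²(45° − 34.1°/2) = 0.2815.
P_a = ½K_aγH² = 0.5×0.2815×21.0×8.8² = 228.9 kN/m, acting at H/3 = 2.933 m above the base.
Overturning moment M_o = P_a × H/3 = 228.9 × 2.933 = 671.5.
Resisting moment M_r = W × 2.59 = 806.8 × 2.59 = 2090.
FS_overturning = M_r/M_o = 2090/671.5 = 3.112.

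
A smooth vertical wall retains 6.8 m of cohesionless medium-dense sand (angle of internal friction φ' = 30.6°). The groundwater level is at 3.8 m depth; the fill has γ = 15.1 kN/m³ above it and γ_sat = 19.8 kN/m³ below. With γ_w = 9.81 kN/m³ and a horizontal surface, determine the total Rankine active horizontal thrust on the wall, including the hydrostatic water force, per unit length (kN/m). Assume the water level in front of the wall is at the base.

150 kN/m

K_a = tan²(45° − φ/2) = 0.3253.
γ' = 19.8 − 9.81 = 9.990 kN/m³. Depth below WT = 3.0 m.
σ'_h at WT = K_a γ d_w = 18.67 kPa; at base = 18.67 + K_a γ' × 3.0 = 28.42 kPa.
P₁ (0–3.8 m) = ½×18.67×3.8 = 35.47. P₂ (3.8–6.8 m) = ½(18.67+28.42)×3.0 = 70.63.
P_w = ½ γ_w h₂² = 0.5×9.81×3.0² = 44.14. Total = 35.47+70.63+44.14 = 150.2 kN/m.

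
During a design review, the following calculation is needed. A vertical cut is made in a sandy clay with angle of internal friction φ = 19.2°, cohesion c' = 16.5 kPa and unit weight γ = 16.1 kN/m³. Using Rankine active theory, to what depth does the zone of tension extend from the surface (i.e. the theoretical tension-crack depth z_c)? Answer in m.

K_a = tan²(45° − 19.2°/2) = 0.5050; √K_a = 0.7107.
The active pressure is zero where K_a γ z = 2c√K_a, so z_c = 2c/(γ√K_a) = 2×16.5/(16.1×0.7107) = 2.884 m.

2.88 m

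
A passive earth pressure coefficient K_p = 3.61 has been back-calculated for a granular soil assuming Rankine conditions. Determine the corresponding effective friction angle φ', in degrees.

34.5°

K_p = (1+sin φ)/(1−sin φ) ⇒ sin φ = (K_p − 1)/(K_p + 1) = 0.5662.
φ = arcsin(0.5662) = 34.48°.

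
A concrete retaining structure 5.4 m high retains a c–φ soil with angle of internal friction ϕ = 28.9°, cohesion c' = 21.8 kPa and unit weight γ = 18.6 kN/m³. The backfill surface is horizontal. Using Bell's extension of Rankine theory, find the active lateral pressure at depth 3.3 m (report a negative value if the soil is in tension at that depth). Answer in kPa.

K_a = (1 − sin φ)/(1 + sin φ) = 0.3484.
σ_a = K_a γ z − 2c√K_a = 0.3484×18.6×3.3 − 2×21.8×0.5902 = -4.351 kPa.

-4.35 kPa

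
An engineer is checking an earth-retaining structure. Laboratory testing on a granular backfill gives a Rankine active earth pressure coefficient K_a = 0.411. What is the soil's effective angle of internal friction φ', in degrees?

24.7°

K_a = tan²(45° − φ/2) ⇒ 45° − φ/2 = arctan(√0.411) = 32.66°.
φ = 2(45° − 32.66°) = 24.67°.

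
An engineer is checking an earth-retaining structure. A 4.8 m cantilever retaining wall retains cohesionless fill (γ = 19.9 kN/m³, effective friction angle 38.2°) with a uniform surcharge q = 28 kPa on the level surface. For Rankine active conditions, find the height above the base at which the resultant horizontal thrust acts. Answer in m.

K_a = 0.2358.
Triangular part P₁ = ½K_aγH² = 54.05 at H/3 = 1.600 m; rectangular part P₂ = K_a q H = 31.69 at H/2 = 2.400 m.
ȳ = (P₁·1.600 + P₂·2.400)/(P₁+P₂) = 1.896 m.

1.90 m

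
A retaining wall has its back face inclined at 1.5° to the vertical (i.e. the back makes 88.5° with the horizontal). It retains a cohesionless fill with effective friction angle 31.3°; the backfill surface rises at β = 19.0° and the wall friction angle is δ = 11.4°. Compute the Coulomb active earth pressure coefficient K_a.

K_a = sin²(α+φ) / [sin²α · sin(α−δ) · (1 + √{sin(φ+δ)sin(φ−β) / (sin(α−δ)sin(α+β))})²].
With α = 88.5°, φ = 31.3°, δ = 11.4°, β = 19.0°: K_a = 0.3977.

0.398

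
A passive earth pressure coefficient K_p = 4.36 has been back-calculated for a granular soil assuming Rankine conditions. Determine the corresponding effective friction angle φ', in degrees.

38.8°

K_p = (1+sin φ)/(1−sin φ) ⇒ sin φ = (K_p − 1)/(K_p + 1) = 0.6269.
φ = arcsin(0.6269) = 38.82°.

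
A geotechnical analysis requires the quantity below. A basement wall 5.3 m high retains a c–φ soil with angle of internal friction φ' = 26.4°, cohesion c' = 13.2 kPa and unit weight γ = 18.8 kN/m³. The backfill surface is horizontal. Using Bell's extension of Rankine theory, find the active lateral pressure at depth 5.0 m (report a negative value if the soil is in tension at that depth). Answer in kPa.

19.8 kPa

K_a = (1 − sin φ)/(1 + sin φ) = 0.3844.
σ_a = K_a γ z − 2c√K_a = 0.3844×18.8×5.0 − 2×13.2×0.6200 = 19.77 kPa.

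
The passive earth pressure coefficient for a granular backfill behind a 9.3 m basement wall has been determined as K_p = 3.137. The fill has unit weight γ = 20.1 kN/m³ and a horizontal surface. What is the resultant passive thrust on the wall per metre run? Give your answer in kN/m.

P = ½ K_p γ H² = 0.5 × 3.137 × 20.1 × 9.3² = 2727 kN/m.

2730 kN/m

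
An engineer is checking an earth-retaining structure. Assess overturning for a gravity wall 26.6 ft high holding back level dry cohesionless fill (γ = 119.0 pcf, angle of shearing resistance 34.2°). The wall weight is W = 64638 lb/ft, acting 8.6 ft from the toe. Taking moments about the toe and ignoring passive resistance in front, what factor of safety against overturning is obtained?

K_a = tan²(45° − 34.2°/2) = 0.2803.
P_a = ½K_aγH² = 0.5×0.2803×119.0×26.6² = 11800 lb/ft, acting at H/3 = 8.867 ft above the base.
Overturning moment M_o = P_a × H/3 = 11800 × 8.867 = 104600.
Resisting moment M_r = W × 8.6 = 64638 × 8.6 = 555900.
FS_overturning = M_r/M_o = 555900/104600 = 5.312.

5.31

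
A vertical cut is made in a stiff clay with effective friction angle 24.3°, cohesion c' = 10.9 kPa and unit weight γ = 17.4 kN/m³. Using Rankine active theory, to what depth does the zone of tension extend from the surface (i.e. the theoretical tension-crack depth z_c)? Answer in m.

K_a = tan²(45° − 24.3°/2) = 0.4169; √K_a = 0.6457.
The active pressure is zero where K_a γ z = 2c√K_a, so z_c = 2c/(γ√K_a) = 2×10.9/(17.4×0.6457) = 1.940 m.

1.94 m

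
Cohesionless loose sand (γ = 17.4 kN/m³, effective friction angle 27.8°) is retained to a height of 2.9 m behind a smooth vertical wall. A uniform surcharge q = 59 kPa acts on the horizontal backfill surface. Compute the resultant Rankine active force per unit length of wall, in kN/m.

K_a = tan²(45° − φ/2) = 0.3639.
Soil triangle: ½ K_a γ H² = 0.5×0.3639×17.4×2.9² = 26.63 kN/m.
Surcharge rectangle: K_a q H = 0.3639×59×2.9 = 62.26 kN/m.
Total = 26.63 + 62.26 = 88.89 kN/m.

88.9 kN/m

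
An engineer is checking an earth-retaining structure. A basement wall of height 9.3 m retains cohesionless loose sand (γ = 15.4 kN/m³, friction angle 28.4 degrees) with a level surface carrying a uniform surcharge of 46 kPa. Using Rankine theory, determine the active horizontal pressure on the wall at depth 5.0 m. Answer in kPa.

43.7 kPa

K_a = (1 − sin φ)/(1 + sin φ) = 0.3554.
σ_v = γz + q = 15.4 × 5.0 + 46 = 123.0 kPa.
σ_h = K_a σ_v = 0.3554 × 123.0 = 43.71 kPa.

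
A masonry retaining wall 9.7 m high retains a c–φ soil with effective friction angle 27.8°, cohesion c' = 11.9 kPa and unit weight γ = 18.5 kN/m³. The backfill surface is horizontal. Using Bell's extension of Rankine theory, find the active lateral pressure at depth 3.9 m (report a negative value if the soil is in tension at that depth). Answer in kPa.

11.9 kPa

K_a = (1 − sin φ)/(1 + sin φ) = 0.3639.
σ_a = K_a γ z − 2c√K_a = 0.3639×18.5×3.9 − 2×11.9×0.6032 = 11.90 kPa.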